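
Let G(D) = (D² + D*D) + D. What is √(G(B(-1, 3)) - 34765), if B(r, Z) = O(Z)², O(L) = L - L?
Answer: I*√34765 ≈ 186.45*I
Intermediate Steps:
O(L) = 0
B(r, Z) = 0 (B(r, Z) = 0² = 0)
G(D) = D + 2*D² (G(D) = (D² + D²) + D = 2*D² + D = D + 2*D²)
√(G(B(-1, 3)) - 34765) = √(0*(1 + 2*0) - 34765) = √(0*(1 + 0) - 34765) = √(0*1 - 34765) = √(0 - 34765) = √(-34765) = I*√34765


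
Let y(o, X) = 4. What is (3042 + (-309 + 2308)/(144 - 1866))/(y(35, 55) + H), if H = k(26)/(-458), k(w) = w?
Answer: 27886475/36162 ≈ 771.15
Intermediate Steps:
H = -13/229 (H = 26/(-458) = 26*(-1/458) = -13/229 ≈ -0.056769)
(3042 + (-309 + 2308)/(144 - 1866))/(y(35, 55) + H) = (3042 + (-309 + 2308)/(144 - 1866))/(4 - 13/229) = (3042 + 1999/(-1722))/(903/229) = (3042 + 1999*(-1/1722))*(229/903) = (3042 - 1999/1722)*(229/903) = (5236325/1722)*(229/903) = 27886475/36162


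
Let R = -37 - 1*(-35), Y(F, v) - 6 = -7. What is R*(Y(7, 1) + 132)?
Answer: -262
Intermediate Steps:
Y(F, v) = -1 (Y(F, v) = 6 - 7 = -1)
R = -2 (R = -37 + 35 = -2)
R*(Y(7, 1) + 132) = -2*(-1 + 132) = -2*131 = -262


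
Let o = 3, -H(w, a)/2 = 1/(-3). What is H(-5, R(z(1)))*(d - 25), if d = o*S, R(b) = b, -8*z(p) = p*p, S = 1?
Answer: -44/3 ≈ -14.667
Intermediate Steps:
z(p) = -p**2/8 (z(p) = -p*p/8 = -p**2/8)
H(w, a) = 2/3 (H(w, a) = -2/(-3) = -2*(-1/3) = 2/3)
d = 3 (d = 3*1 = 3)
H(-5, R(z(1)))*(d - 25) = 2*(3 - 25)/3 = (2/3)*(-22) = -44/3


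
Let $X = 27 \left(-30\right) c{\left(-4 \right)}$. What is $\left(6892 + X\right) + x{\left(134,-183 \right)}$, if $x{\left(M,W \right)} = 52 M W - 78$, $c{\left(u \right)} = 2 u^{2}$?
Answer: $-1294250$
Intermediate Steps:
$x{\left(M,W \right)} = -78 + 52 M W$ ($x{\left(M,W \right)} = 52 M W - 78 = -78 + 52 M W$)
$X = -25920$ ($X = 27 \left(-30\right) 2 \left(-4\right)^{2} = - 810 \cdot 2 \cdot 16 = \left(-810\right) 32 = -25920$)
$\left(6892 + X\right) + x{\left(134,-183 \right)} = \left(6892 - 25920\right) + \left(-78 + 52 \cdot 134 \left(-183\right)\right) = -19028 - 1275222 = -1294250$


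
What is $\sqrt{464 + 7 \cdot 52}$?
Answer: $6 \sqrt{23} \approx 28.775$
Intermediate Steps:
$\sqrt{464 + 7 \cdot 52} = \sqrt{464 + 364} = \sqrt{828} = 6 \sqrt{23}$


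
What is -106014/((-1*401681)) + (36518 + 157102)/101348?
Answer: 22129445523/10177391497 ≈ 2.1744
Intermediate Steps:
-106014/((-1*401681)) + (36518 + 157102)/101348 = -106014/(-401681) + 193620*(1/101348) = -106014*(-1/401681) + 48405/25337 = 106014/401681 + 48405/25337 = 22129445523/10177391497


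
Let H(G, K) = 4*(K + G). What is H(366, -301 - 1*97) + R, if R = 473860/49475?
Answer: -1171788/9895 ≈ -118.42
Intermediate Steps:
H(G, K) = 4*G + 4*K (H(G, K) = 4*(G + K) = 4*G + 4*K)
R = 94772/9895 (R = 473860*(1/49475) = 94772/9895 ≈ 9.5778)
H(366, -301 - 1*97) + R = (4*366 + 4*(-301 - 1*97)) + 94772/9895 = (1464 + 4*(-301 - 97)) + 94772/9895 = (1464 + 4*(-398)) + 94772/9895 = (1464 - 1592) + 94772/9895 = -128 + 94772/9895 = -1171788/9895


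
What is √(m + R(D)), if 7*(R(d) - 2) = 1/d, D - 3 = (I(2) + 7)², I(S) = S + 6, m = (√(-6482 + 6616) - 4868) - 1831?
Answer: √(-4264675989 + 636804*√134)/798 ≈ 81.764*I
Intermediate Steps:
m = -6699 + √134 (m = (√134 - 4868) - 1831 = (-4868 + √134) - 1831 = -6699 + √134 ≈ -6687.4)
I(S) = 6 + S
D = 228 (D = 3 + ((6 + 2) + 7)² = 3 + (8 + 7)² = 3 + 15² = 3 + 225 = 228)
R(d) = 2 + 1/(7*d)
√(m + R(D)) = √((-6699 + √134) + (2 + (⅐)/228)) = √((-6699 + √134) + (2 + (⅐)*(1/228))) = √((-6699 + √134) + (2 + 1/1596)) = √((-6699 + √134) + 3193/1596) = √(-10688411/1596 + √134)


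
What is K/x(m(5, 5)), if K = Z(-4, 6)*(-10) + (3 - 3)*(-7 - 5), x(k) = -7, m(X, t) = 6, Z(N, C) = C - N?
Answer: 100/7 ≈ 14.286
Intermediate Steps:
K = -100 (K = (6 - 1*(-4))*(-10) + (3 - 3)*(-7 - 5) = (6 + 4)*(-10) + 0*(-12) = 10*(-10) + 0 = -100 + 0 = -100)
K/x(m(5, 5)) = -100/(-7) = -100*(-1/7) = 100/7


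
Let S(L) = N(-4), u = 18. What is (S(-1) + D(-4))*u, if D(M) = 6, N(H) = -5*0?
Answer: 108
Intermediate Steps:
N(H) = 0
S(L) = 0
(S(-1) + D(-4))*u = (0 + 6)*18 = 6*18 = 108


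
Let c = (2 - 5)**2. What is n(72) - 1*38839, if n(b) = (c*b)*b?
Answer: 7817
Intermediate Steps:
c = 9 (c = (-3)**2 = 9)
n(b) = 9*b**2 (n(b) = (9*b)*b = 9*b**2)
n(72) - 1*38839 = 9*72**2 - 1*38839 = 9*5184 - 38839 = 46656 - 38839 = 7817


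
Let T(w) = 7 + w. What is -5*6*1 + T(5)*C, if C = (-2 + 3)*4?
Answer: 18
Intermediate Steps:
C = 4 (C = 1*4 = 4)
-5*6*1 + T(5)*C = -5*6*1 + (7 + 5)*4 = -30*1 + 12*4 = -30 + 48 = 18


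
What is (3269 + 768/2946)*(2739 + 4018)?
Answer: 10846383699/491 ≈ 2.2090e+7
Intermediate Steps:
(3269 + 768/2946)*(2739 + 4018) = (3269 + 768*(1/2946))*6757 = (3269 + 128/491)*6757 = (1605207/491)*6757 = 10846383699/491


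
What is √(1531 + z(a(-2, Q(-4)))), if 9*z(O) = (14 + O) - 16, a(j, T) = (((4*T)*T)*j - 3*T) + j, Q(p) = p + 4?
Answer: 5*√551/3 ≈ 39.122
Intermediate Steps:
Q(p) = 4 + p
a(j, T) = j - 3*T + 4*j*T² (a(j, T) = ((4*T²)*j - 3*T) + j = (4*j*T² - 3*T) + j = (-3*T + 4*j*T²) + j = j - 3*T + 4*j*T²)
z(O) = -2/9 + O/9 (z(O) = ((14 + O) - 16)/9 = (-2 + O)/9 = -2/9 + O/9)
√(1531 + z(a(-2, Q(-4)))) = √(1531 + (-2/9 + (-2 - 3*(4 - 4) + 4*(-2)*(4 - 4)²)/9)) = √(1531 + (-2/9 + (-2 - 3*0 + 4*(-2)*0²)/9)) = √(1531 + (-2/9 + (-2 + 0 + 4*(-2)*0)/9)) = √(1531 + (-2/9 + (-2 + 0 + 0)/9)) = √(1531 + (-2/9 + (⅑)*(-2))) = √(1531 + (-2/9 - 2/9)) = √(1531 - 4/9) = √(13775/9) = 5*√551/3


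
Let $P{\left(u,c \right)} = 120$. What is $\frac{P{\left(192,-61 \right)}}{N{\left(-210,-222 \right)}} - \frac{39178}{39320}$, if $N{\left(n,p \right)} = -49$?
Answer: $- \frac{3319061}{963340} \approx -3.4454$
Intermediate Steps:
$\frac{P{\left(192,-61 \right)}}{N{\left(-210,-222 \right)}} - \frac{39178}{39320} = \frac{120}{-49} - \frac{39178}{39320} = 120 \left(- \frac{1}{49}\right) - \frac{19589}{19660} = - \frac{120}{49} - \frac{19589}{19660} = - \frac{3319061}{963340}$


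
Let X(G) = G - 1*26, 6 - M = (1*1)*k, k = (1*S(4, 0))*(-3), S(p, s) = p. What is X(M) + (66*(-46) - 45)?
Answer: -3089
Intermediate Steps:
k = -12 (k = (1*4)*(-3) = 4*(-3) = -12)
M = 18 (M = 6 - 1*1*(-12) = 6 - (-12) = 6 - 1*(-12) = 6 + 12 = 18)
X(G) = -26 + G (X(G) = G - 26 = -26 + G)
X(M) + (66*(-46) - 45) = (-26 + 18) + (66*(-46) - 45) = -8 + (-3036 - 45) = -8 - 3081 = -3089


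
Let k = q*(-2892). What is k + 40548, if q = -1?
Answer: 43440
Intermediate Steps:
k = 2892 (k = -1*(-2892) = 2892)
k + 40548 = 2892 + 40548 = 43440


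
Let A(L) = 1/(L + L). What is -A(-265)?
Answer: 1/530 ≈ 0.0018868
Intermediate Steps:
A(L) = 1/(2*L)
-A(-265) = -1/(2*(-265)) = -(-1)/(2*265) = -1*(-1/530) = 1/530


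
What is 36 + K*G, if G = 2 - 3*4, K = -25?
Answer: 286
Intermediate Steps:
G = -10 (G = 2 - 12 = -10)
36 + K*G = 36 - 25*(-10) = 36 + 250 = 286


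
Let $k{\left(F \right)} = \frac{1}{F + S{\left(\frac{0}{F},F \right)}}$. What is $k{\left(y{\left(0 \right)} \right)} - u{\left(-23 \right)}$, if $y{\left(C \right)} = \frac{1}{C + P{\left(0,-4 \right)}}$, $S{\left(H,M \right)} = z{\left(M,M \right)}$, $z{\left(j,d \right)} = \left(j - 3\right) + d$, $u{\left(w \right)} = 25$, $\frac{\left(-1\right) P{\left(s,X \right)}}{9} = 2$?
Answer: $- \frac{481}{19} \approx -25.316$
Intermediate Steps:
$P{\left(s,X \right)} = -18$ ($P{\left(s,X \right)} = \left(-9\right) 2 = -18$)
$z{\left(j,d \right)} = -3 + d + j$ ($z{\left(j,d \right)} = \left(-3 + j\right) + d = -3 + d + j$)
$S{\left(H,M \right)} = -3 + 2 M$ ($S{\left(H,M \right)} = -3 + M + M = -3 + 2 M$)
$y{\left(C \right)} = \frac{1}{-18 + C}$ ($y{\left(C \right)} = \frac{1}{C - 18} = \frac{1}{-18 + C}$)
$k{\left(F \right)} = \frac{1}{-3 + 3 F}$ ($k{\left(F \right)} = \frac{1}{F + \left(-3 + 2 F\right)} = \frac{1}{-3 + 3 F}$)
$k{\left(y{\left(0 \right)} \right)} - u{\left(-23 \right)} = \frac{1}{3 \left(-1 + \frac{1}{-18 + 0}\right)} - 25 = \frac{1}{3 \left(-1 + \frac{1}{-18}\right)} - 25 = \frac{1}{3 \left(-1 - \frac{1}{18}\right)} - 25 = \frac{1}{3 \left(- \frac{19}{18}\right)} - 25 = \frac{1}{3} \left(- \frac{18}{19}\right) - 25 = - \frac{6}{19} - 25 = - \frac{481}{19}$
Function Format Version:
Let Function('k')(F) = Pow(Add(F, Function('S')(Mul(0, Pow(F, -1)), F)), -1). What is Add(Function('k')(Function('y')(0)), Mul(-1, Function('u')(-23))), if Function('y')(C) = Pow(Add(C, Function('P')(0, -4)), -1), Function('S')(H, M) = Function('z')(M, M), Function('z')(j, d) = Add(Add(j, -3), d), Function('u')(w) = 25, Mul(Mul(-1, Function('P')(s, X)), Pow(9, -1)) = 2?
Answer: Rational(-481, 19) ≈ -25.316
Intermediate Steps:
Function('P')(s, X) = -18 (Function('P')(s, X) = Mul(-9, 2) = -18)
Function('z')(j, d) = Add(-3, d, j) (Function('z')(j, d) = Add(Add(-3, j), d) = Add(-3, d, j))
Function('S')(H, M) = Add(-3, Mul(2, M)) (Function('S')(H, M) = Add(-3, M, M) = Add(-3, Mul(2, M)))
Function('y')(C) = Pow(Add(-18, C), -1) (Function('y')(C) = Pow(Add(C, -18), -1) = Pow(Add(-18, C), -1))
Function('k')(F) = Pow(Add(-3, Mul(3, F)), -1) (Function('k')(F) = Pow(Add(F, Add(-3, Mul(2, F))), -1) = Pow(Add(-3, Mul(3, F)), -1))
Add(Function('k')(Function('y')(0)), Mul(-1, Function('u')(-23))) = Add(Mul(Rational(1, 3), Pow(Add(-1, Pow(Add(-18, 0), -1)), -1)), Mul(-1, 25)) = Add(Mul(Rational(1, 3), Pow(Add(-1, Pow(-18, -1)), -1)), -25) = Add(Mul(Rational(1, 3), Pow(Add(-1, Rational(-1, 18)), -1)), -25) = Add(Mul(Rational(1, 3), Pow(Rational(-19, 18), -1)), -25) = Add(Mul(Rational(1, 3), Rational(-18, 19)), -25) = Add(Rational(-6, 19), -25) = Rational(-481, 19)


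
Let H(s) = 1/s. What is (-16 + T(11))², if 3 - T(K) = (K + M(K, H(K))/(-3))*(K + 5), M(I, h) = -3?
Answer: 42025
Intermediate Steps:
T(K) = 3 - (1 + K)*(5 + K) (T(K) = 3 - (K - 3/(-3))*(K + 5) = 3 - (K - 3*(-⅓))*(5 + K) = 3 - (K + 1)*(5 + K) = 3 - (1 + K)*(5 + K))
(-16 + T(11))² = (-16 + (-2 - 1*11² - 6*11))² = (-16 + (-2 - 1*121 - 66))² = (-16 + (-2 - 121 - 66))² = (-16 - 189)² = (-205)² = 42025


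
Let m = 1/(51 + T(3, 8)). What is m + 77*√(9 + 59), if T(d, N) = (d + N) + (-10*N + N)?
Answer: -⅒ + 154*√17 ≈ 634.86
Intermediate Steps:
T(d, N) = d - 8*N (T(d, N) = (N + d) - 9*N = d - 8*N)
m = -⅒ (m = 1/(51 + (3 - 8*8)) = 1/(51 + (3 - 64)) = 1/(51 - 61) = 1/(-10) = -⅒ ≈ -0.10000)
m + 77*√(9 + 59) = -⅒ + 77*√(9 + 59) = -⅒ + 77*√68 = -⅒ + 77*(2*√17) = -⅒ + 154*√17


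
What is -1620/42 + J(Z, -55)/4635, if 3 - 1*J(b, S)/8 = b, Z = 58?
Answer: -250906/6489 ≈ -38.666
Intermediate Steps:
J(b, S) = 24 - 8*b
-1620/42 + J(Z, -55)/4635 = -1620/42 + (24 - 8*58)/4635 = -1620*1/42 + (24 - 464)*(1/4635) = -270/7 - 440*1/4635 = -270/7 - 88/927 = -250906/6489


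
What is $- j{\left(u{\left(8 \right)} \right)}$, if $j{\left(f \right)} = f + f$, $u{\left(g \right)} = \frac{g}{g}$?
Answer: $-2$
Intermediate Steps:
$u{\left(g \right)} = 1$
$j{\left(f \right)} = 2 f$
$- j{\left(u{\left(8 \right)} \right)} = - 2 \cdot 1 = \left(-1\right) 2 = -2$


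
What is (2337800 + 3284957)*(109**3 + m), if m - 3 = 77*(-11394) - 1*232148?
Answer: 1043280070322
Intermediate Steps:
m = -1109483 (m = 3 + (77*(-11394) - 1*232148) = 3 + (-877338 - 232148) = 3 - 1109486 = -1109483)
(2337800 + 3284957)*(109**3 + m) = (2337800 + 3284957)*(109**3 - 1109483) = 5622757*(1295029 - 1109483) = 5622757*185546 = 1043280070322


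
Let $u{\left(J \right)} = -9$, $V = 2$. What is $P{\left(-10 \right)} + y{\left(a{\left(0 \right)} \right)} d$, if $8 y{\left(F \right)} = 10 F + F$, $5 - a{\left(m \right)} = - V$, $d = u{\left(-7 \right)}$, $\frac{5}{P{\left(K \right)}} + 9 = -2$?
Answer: $- \frac{7663}{88} \approx -87.08$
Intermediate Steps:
$P{\left(K \right)} = - \frac{5}{11}$ ($P{\left(K \right)} = \frac{5}{-9 - 2} = \frac{5}{-11} = 5 \left(- \frac{1}{11}\right) = - \frac{5}{11}$)
$d = -9$
$a{\left(m \right)} = 7$ ($a{\left(m \right)} = 5 - \left(-1\right) 2 = 5 - -2 = 5 + 2 = 7$)
$y{\left(F \right)} = \frac{11 F}{8}$ ($y{\left(F \right)} = \frac{10 F + F}{8} = \frac{11 F}{8}$)
$P{\left(-10 \right)} + y{\left(a{\left(0 \right)} \right)} d = - \frac{5}{11} + \frac{11}{8} \cdot 7 \left(-9\right) = - \frac{5}{11} + \frac{77}{8} \left(-9\right) = - \frac{5}{11} - \frac{693}{8} = - \frac{7663}{88}$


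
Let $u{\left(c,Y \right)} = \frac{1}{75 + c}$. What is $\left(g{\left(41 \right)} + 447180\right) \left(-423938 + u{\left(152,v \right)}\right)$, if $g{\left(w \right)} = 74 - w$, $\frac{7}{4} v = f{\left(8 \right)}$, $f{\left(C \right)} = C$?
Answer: $- \frac{43037062301025}{227} \approx -1.8959 \cdot 10^{11}$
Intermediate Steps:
$v = \frac{32}{7}$ ($v = \frac{4}{7} \cdot 8 = \frac{32}{7} \approx 4.5714$)
$\left(g{\left(41 \right)} + 447180\right) \left(-423938 + u{\left(152,v \right)}\right) = \left(\left(74 - 41\right) + 447180\right) \left(-423938 + \frac{1}{75 + 152}\right) = \left(\left(74 - 41\right) + 447180\right) \left(-423938 + \frac{1}{227}\right) = \left(33 + 447180\right) \left(-423938 + \frac{1}{227}\right) = 447213 \left(- \frac{96233925}{227}\right) = - \frac{43037062301025}{227}$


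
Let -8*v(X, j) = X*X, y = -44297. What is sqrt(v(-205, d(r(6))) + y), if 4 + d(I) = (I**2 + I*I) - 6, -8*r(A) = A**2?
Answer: I*sqrt(792802)/4 ≈ 222.6*I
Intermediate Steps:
r(A) = -A**2/8
d(I) = -10 + 2*I**2 (d(I) = -4 + ((I**2 + I*I) - 6) = -4 + ((I**2 + I**2) - 6) = -4 + (2*I**2 - 6) = -4 + (-6 + 2*I**2) = -10 + 2*I**2)
v(X, j) = -X**2/8 (v(X, j) = -X*X/8 = -X**2/8)
sqrt(v(-205, d(r(6))) + y) = sqrt(-1/8*(-205)**2 - 44297) = sqrt(-1/8*42025 - 44297) = sqrt(-42025/8 - 44297) = sqrt(-396401/8) = I*sqrt(792802)/4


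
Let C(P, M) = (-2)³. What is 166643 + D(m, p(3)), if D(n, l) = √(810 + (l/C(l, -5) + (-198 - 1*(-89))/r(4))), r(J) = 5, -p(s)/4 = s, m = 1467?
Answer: 166643 + √78970/10 ≈ 1.6667e+5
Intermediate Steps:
C(P, M) = -8
p(s) = -4*s
D(n, l) = √(3941/5 - l/8) (D(n, l) = √(810 + (l/(-8) + (-198 - 1*(-89))/5)) = √(810 + (l*(-⅛) + (-198 + 89)*(⅕))) = √(810 + (-l/8 - 109*⅕)) = √(810 + (-l/8 - 109/5)) = √(810 + (-109/5 - l/8)) = √(3941/5 - l/8))
166643 + D(m, p(3)) = 166643 + √(315280 - (-200)*3)/20 = 166643 + √(315280 - 50*(-12))/20 = 166643 + √(315280 + 600)/20 = 166643 + √315880/20 = 166643 + (2*√78970)/20 = 166643 + √78970/10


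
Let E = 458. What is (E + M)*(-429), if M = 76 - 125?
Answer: -175461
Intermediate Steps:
M = -49
(E + M)*(-429) = (458 - 49)*(-429) = 409*(-429) = -175461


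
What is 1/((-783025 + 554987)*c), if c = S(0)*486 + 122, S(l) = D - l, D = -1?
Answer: 1/83005832 ≈ 1.2047e-8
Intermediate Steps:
S(l) = -1 - l
c = -364 (c = (-1 - 1*0)*486 + 122 = (-1 + 0)*486 + 122 = -1*486 + 122 = -486 + 122 = -364)
1/((-783025 + 554987)*c) = 1/((-783025 + 554987)*(-364)) = -1/364/(-228038) = -1/228038*(-1/364) = 1/83005832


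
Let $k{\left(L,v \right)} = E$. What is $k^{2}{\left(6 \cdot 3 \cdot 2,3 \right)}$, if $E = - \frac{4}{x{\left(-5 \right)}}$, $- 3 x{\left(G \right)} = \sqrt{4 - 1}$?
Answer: $48$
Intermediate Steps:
$x{\left(G \right)} = - \frac{\sqrt{3}}{3}$ ($x{\left(G \right)} = - \frac{\sqrt{4 - 1}}{3} = - \frac{\sqrt{3}}{3}$)
$E = 4 \sqrt{3}$ ($E = - \frac{4}{\left(- \frac{1}{3}\right) \sqrt{3}} = - 4 \left(- \sqrt{3}\right) = 4 \sqrt{3} \approx 6.9282$)
$k{\left(L,v \right)} = 4 \sqrt{3}$
$k^{2}{\left(6 \cdot 3 \cdot 2,3 \right)} = \left(4 \sqrt{3}\right)^{2} = 48$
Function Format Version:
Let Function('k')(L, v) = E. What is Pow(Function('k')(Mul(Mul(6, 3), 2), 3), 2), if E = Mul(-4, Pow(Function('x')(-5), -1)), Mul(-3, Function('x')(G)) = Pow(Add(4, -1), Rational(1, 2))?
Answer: 48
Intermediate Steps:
Function('x')(G) = Mul(Rational(-1, 3), Pow(3, Rational(1, 2))) (Function('x')(G) = Mul(Rational(-1, 3), Pow(Add(4, -1), Rational(1, 2))) = Mul(Rational(-1, 3), Pow(3, Rational(1, 2))))
E = Mul(4, Pow(3, Rational(1, 2))) (E = Mul(-4, Pow(Mul(Rational(-1, 3), Pow(3, Rational(1, 2))), -1)) = Mul(-4, Mul(-1, Pow(3, Rational(1, 2)))) = Mul(4, Pow(3, Rational(1, 2))) ≈ 6.9282)
Function('k')(L, v) = Mul(4, Pow(3, Rational(1, 2)))
Pow(Function('k')(Mul(Mul(6, 3), 2), 3), 2) = Pow(Mul(4, Pow(3, Rational(1, 2))), 2) = 48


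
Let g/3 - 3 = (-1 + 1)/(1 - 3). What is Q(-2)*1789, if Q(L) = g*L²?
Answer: 64404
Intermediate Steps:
g = 9 (g = 9 + 3*((-1 + 1)/(1 - 3)) = 9 + 3*(0/(-2)) = 9 + 3*(0*(-½)) = 9 + 3*0 = 9 + 0 = 9)
Q(L) = 9*L²
Q(-2)*1789 = (9*(-2)²)*1789 = (9*4)*1789 = 36*1789 = 64404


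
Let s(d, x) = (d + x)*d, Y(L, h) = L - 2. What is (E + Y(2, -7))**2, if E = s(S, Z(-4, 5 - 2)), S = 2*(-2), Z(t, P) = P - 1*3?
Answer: 256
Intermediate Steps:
Y(L, h) = -2 + L
Z(t, P) = -3 + P (Z(t, P) = P - 3 = -3 + P)
S = -4
s(d, x) = d*(d + x)
E = 16 (E = -4*(-4 + (-3 + (5 - 2))) = -4*(-4 + (-3 + 3)) = -4*(-4 + 0) = -4*(-4) = 16)
(E + Y(2, -7))**2 = (16 + (-2 + 2))**2 = (16 + 0)**2 = 16**2 = 256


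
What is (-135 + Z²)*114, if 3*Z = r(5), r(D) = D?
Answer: -45220/3 ≈ -15073.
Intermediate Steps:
Z = 5/3 (Z = (⅓)*5 = 5/3 ≈ 1.6667)
(-135 + Z²)*114 = (-135 + (5/3)²)*114 = (-135 + 25/9)*114 = -1190/9*114 = -45220/3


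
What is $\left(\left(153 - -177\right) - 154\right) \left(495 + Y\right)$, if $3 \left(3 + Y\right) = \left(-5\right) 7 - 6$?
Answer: $\frac{252560}{3} \approx 84187.0$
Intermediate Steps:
$Y = - \frac{50}{3}$ ($Y = -3 + \frac{\left(-5\right) 7 - 6}{3} = -3 + \frac{-35 - 6}{3} = -3 + \frac{1}{3} \left(-41\right) = -3 - \frac{41}{3} = - \frac{50}{3} \approx -16.667$)
$\left(\left(153 - -177\right) - 154\right) \left(495 + Y\right) = \left(\left(153 - -177\right) - 154\right) \left(495 - \frac{50}{3}\right) = \left(\left(153 + 177\right) - 154\right) \frac{1435}{3} = \left(330 - 154\right) \frac{1435}{3} = 176 \cdot \frac{1435}{3} = \frac{252560}{3}$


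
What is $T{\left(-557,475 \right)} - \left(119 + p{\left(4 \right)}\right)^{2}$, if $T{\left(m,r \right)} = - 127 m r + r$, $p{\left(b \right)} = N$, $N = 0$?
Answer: $33587339$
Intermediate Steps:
$p{\left(b \right)} = 0$
$T{\left(m,r \right)} = r - 127 m r$ ($T{\left(m,r \right)} = - 127 m r + r = r - 127 m r$)
$T{\left(-557,475 \right)} - \left(119 + p{\left(4 \right)}\right)^{2} = 475 \left(1 - -70739\right) - \left(119 + 0\right)^{2} = 475 \left(1 + 70739\right) - 119^{2} = 475 \cdot 70740 - 14161 = 33601500 - 14161 = 33587339$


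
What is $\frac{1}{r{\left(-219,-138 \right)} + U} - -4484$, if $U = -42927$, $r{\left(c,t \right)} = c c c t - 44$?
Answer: $\frac{6499263719565}{1449434371} \approx 4484.0$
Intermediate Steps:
$r{\left(c,t \right)} = -44 + t c^{3}$ ($r{\left(c,t \right)} = c^{2} c t - 44 = c^{3} t - 44 = t c^{3} - 44 = -44 + t c^{3}$)
$\frac{1}{r{\left(-219,-138 \right)} + U} - -4484 = \frac{1}{\left(-44 - 138 \left(-219\right)^{3}\right) - 42927} - -4484 = \frac{1}{\left(-44 - -1449477342\right) - 42927} + 4484 = \frac{1}{\left(-44 + 1449477342\right) - 42927} + 4484 = \frac{1}{1449477298 - 42927} + 4484 = \frac{1}{1449434371} + 4484 = \frac{6499263719565}{1449434371}$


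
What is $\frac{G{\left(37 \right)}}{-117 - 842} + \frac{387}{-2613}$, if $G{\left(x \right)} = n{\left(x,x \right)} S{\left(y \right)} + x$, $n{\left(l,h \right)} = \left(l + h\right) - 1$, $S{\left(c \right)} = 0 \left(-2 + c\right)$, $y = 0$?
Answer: $- \frac{155938}{835289} \approx -0.18669$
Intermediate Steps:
$S{\left(c \right)} = 0$
$n{\left(l,h \right)} = -1 + h + l$ ($n{\left(l,h \right)} = \left(h + l\right) - 1 = -1 + h + l$)
$G{\left(x \right)} = x$ ($G{\left(x \right)} = \left(-1 + x + x\right) 0 + x = \left(-1 + 2 x\right) 0 + x = 0 + x = x$)
$\frac{G{\left(37 \right)}}{-117 - 842} + \frac{387}{-2613} = \frac{37}{-117 - 842} + \frac{387}{-2613} = \frac{37}{-117 - 842} + 387 \left(- \frac{1}{2613}\right) = \frac{37}{-959} - \frac{129}{871} = 37 \left(- \frac{1}{959}\right) - \frac{129}{871} = - \frac{37}{959} - \frac{129}{871} = - \frac{155938}{835289}$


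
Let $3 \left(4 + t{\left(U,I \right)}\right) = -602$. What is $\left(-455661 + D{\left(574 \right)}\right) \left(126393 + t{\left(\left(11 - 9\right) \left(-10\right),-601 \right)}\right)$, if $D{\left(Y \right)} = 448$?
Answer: $- \frac{172327709345}{3} \approx -5.7443 \cdot 10^{10}$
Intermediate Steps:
$t{\left(U,I \right)} = - \frac{614}{3}$ ($t{\left(U,I \right)} = -4 + \frac{1}{3} \left(-602\right) = -4 - \frac{602}{3} = - \frac{614}{3}$)
$\left(-455661 + D{\left(574 \right)}\right) \left(126393 + t{\left(\left(11 - 9\right) \left(-10\right),-601 \right)}\right) = \left(-455661 + 448\right) \left(126393 - \frac{614}{3}\right) = \left(-455213\right) \frac{378565}{3} = - \frac{172327709345}{3}$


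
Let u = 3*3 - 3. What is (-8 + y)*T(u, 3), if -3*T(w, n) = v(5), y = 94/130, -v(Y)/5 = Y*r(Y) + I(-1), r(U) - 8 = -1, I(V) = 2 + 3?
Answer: -18920/39 ≈ -485.13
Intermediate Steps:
I(V) = 5
r(U) = 7 (r(U) = 8 - 1 = 7)
v(Y) = -25 - 35*Y (v(Y) = -5*(Y*7 + 5) = -5*(7*Y + 5) = -5*(5 + 7*Y) = -25 - 35*Y)
y = 47/65 (y = 94*(1/130) = 47/65 ≈ 0.72308)
u = 6 (u = 9 - 3 = 6)
T(w, n) = 200/3 (T(w, n) = -(-25 - 35*5)/3 = -(-25 - 175)/3 = -⅓*(-200) = 200/3)
(-8 + y)*T(u, 3) = (-8 + 47/65)*(200/3) = -473/65*200/3 = -18920/39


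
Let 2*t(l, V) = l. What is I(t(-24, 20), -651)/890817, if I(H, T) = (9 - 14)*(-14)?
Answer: 70/890817 ≈ 7.8580e-5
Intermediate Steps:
t(l, V) = l/2
I(H, T) = 70 (I(H, T) = -5*(-14) = 70)
I(t(-24, 20), -651)/890817 = 70/890817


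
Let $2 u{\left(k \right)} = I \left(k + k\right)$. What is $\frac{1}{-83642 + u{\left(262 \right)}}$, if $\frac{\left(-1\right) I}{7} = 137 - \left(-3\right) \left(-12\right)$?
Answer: $- \frac{1}{268876} \approx -3.7192 \cdot 10^{-6}$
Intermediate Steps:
$I = -707$ ($I = - 7 \left(137 - \left(-3\right) \left(-12\right)\right) = - 7 \left(137 - 36\right) = \left(-7\right) 101 = -707$)
$u{\left(k \right)} = - 707 k$ ($u{\left(k \right)} = \frac{\left(-707\right) \left(k + k\right)}{2} = \frac{\left(-707\right) 2 k}{2} = \frac{\left(-1414\right) k}{2} = - 707 k$)
$\frac{1}{-83642 + u{\left(262 \right)}} = \frac{1}{-83642 - 185234} = \frac{1}{-268876} = - \frac{1}{268876}$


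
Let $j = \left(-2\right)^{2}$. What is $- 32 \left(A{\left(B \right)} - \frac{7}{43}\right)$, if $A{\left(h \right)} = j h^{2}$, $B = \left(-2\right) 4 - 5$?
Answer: $- \frac{929952}{43} \approx -21627.0$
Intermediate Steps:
$B = -13$ ($B = -8 - 5 = -13$)
$j = 4$
$A{\left(h \right)} = 4 h^{2}$
$- 32 \left(A{\left(B \right)} - \frac{7}{43}\right) = - 32 \left(4 \left(-13\right)^{2} - \frac{7}{43}\right) = - 32 \left(4 \cdot 169 - \frac{7}{43}\right) = - 32 \left(676 - \frac{7}{43}\right) = \left(-32\right) \frac{29061}{43} = - \frac{929952}{43}$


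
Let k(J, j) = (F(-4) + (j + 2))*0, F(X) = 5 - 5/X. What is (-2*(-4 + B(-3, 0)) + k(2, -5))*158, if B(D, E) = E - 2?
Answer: 1896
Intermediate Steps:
B(D, E) = -2 + E
F(X) = 5 - 5/X
k(J, j) = 0 (k(J, j) = ((5 - 5/(-4)) + (j + 2))*0 = ((5 - 5*(-¼)) + (2 + j))*0 = ((5 + 5/4) + (2 + j))*0 = (25/4 + (2 + j))*0 = (33/4 + j)*0 = 0)
(-2*(-4 + B(-3, 0)) + k(2, -5))*158 = (-2*(-4 + (-2 + 0)) + 0)*158 = (-2*(-4 - 2) + 0)*158 = (-2*(-6) + 0)*158 = (12 + 0)*158 = 12*158 = 1896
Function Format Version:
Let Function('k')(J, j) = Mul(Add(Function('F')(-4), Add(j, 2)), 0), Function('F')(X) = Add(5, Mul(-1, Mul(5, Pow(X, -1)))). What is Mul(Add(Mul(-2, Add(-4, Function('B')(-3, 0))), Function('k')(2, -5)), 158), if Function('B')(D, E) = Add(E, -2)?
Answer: 1896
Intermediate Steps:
Function('B')(D, E) = Add(-2, E)
Function('F')(X) = Add(5, Mul(-5, Pow(X, -1)))
Function('k')(J, j) = 0 (Function('k')(J, j) = Mul(Add(Add(5, Mul(-5, Pow(-4, -1))), Add(j, 2)), 0) = Mul(Add(Add(5, Mul(-5, Rational(-1, 4))), Add(2, j)), 0) = Mul(Add(Add(5, Rational(5, 4)), Add(2, j)), 0) = Mul(Add(Rational(25, 4), Add(2, j)), 0) = Mul(Add(Rational(33, 4), j), 0) = 0)
Mul(Add(Mul(-2, Add(-4, Function('B')(-3, 0))), Function('k')(2, -5)), 158) = Mul(Add(Mul(-2, Add(-4, Add(-2, 0))), 0), 158) = Mul(Add(Mul(-2, Add(-4, -2)), 0), 158) = Mul(Add(Mul(-2, -6), 0), 158) = Mul(Add(12, 0), 158) = Mul(12, 158) = 1896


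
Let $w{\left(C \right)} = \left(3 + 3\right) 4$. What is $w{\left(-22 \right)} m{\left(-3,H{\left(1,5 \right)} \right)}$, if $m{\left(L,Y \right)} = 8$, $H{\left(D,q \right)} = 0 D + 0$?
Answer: $192$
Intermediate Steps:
$w{\left(C \right)} = 24$ ($w{\left(C \right)} = 6 \cdot 4 = 24$)
$H{\left(D,q \right)} = 0$ ($H{\left(D,q \right)} = 0 + 0 = 0$)
$w{\left(-22 \right)} m{\left(-3,H{\left(1,5 \right)} \right)} = 24 \cdot 8 = 192$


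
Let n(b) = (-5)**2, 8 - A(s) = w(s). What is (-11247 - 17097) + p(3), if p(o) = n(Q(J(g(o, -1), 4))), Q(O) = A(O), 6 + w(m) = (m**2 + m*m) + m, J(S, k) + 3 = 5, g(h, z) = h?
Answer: -28319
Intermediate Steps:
J(S, k) = 2 (J(S, k) = -3 + 5 = 2)
w(m) = -6 + m + 2*m**2 (w(m) = -6 + ((m**2 + m*m) + m) = -6 + ((m**2 + m**2) + m) = -6 + (2*m**2 + m) = -6 + (m + 2*m**2) = -6 + m + 2*m**2)
A(s) = 14 - s - 2*s**2 (A(s) = 8 - (-6 + s + 2*s**2) = 8 + (6 - s - 2*s**2) = 14 - s - 2*s**2)
Q(O) = 14 - O - 2*O**2
n(b) = 25
p(o) = 25
(-11247 - 17097) + p(3) = (-11247 - 17097) + 25 = -28344 + 25 = -28319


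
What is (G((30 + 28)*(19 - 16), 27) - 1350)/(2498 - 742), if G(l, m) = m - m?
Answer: -675/878 ≈ -0.76879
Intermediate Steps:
G(l, m) = 0
(G((30 + 28)*(19 - 16), 27) - 1350)/(2498 - 742) = (0 - 1350)/(2498 - 742) = -1350/1756 = -1350*1/1756 = -675/878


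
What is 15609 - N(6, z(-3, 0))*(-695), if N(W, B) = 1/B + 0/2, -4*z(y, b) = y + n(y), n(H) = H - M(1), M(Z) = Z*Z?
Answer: 112043/7 ≈ 16006.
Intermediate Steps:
M(Z) = Z**2
n(H) = -1 + H (n(H) = H - 1*1**2 = H - 1*1 = H - 1 = -1 + H)
z(y, b) = 1/4 - y/2 (z(y, b) = -(y + (-1 + y))/4 = -(-1 + 2*y)/4 = 1/4 - y/2)
N(W, B) = 1/B (N(W, B) = 1/B + 0*(1/2) = 1/B + 0 = 1/B)
15609 - N(6, z(-3, 0))*(-695) = 15609 - (-695)/(1/4 - 1/2*(-3)) = 15609 - (-695)/(1/4 + 3/2) = 15609 - (-695)/7/4 = 15609 - 4*(-695)/7 = 15609 - 1*(-2780/7) = 15609 + 2780/7 = 112043/7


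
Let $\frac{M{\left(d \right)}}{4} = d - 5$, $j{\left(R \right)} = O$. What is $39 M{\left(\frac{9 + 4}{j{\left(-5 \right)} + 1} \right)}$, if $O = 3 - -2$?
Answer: $-442$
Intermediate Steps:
$O = 5$ ($O = 3 + 2 = 5$)
$j{\left(R \right)} = 5$
$M{\left(d \right)} = -20 + 4 d$ ($M{\left(d \right)} = 4 \left(d - 5\right) = 4 \left(-5 + d\right) = -20 + 4 d$)
$39 M{\left(\frac{9 + 4}{j{\left(-5 \right)} + 1} \right)} = 39 \left(-20 + 4 \frac{9 + 4}{5 + 1}\right) = 39 \left(-20 + 4 \cdot \frac{13}{6}\right) = 39 \left(-20 + \frac{26}{3}\right) = 39 \left(- \frac{34}{3}\right) = -442$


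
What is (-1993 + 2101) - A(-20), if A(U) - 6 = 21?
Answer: 81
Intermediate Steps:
A(U) = 27 (A(U) = 6 + 21 = 27)
(-1993 + 2101) - A(-20) = (-1993 + 2101) - 1*27 = 108 - 27 = 81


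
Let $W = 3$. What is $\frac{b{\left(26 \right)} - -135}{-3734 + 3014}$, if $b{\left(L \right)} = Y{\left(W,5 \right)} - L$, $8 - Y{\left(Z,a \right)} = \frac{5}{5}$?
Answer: $- \frac{29}{180} \approx -0.16111$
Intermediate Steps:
$Y{\left(Z,a \right)} = 7$ ($Y{\left(Z,a \right)} = 8 - \frac{5}{5} = 8 - 5 \cdot \frac{1}{5} = 8 - 1 = 7$)
$b{\left(L \right)} = 7 - L$
$\frac{b{\left(26 \right)} - -135}{-3734 + 3014} = \frac{\left(7 - 26\right) - -135}{-3734 + 3014} = \frac{\left(7 - 26\right) + \left(-1900 + 2035\right)}{-720} = \left(-19 + 135\right) \left(- \frac{1}{720}\right) = 116 \left(- \frac{1}{720}\right) = - \frac{29}{180}$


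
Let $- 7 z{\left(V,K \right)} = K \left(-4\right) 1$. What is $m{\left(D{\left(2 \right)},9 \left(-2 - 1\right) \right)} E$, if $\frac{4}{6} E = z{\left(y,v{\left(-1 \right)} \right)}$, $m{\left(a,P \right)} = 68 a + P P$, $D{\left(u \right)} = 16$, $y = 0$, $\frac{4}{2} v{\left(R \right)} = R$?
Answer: $- \frac{5451}{7} \approx -778.71$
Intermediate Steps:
$v{\left(R \right)} = \frac{R}{2}$
$z{\left(V,K \right)} = \frac{4 K}{7}$ ($z{\left(V,K \right)} = - \frac{K \left(-4\right) 1}{7} = - \frac{- 4 K 1}{7} = - \frac{\left(-4\right) K}{7} = \frac{4 K}{7}$)
$m{\left(a,P \right)} = P^{2} + 68 a$ ($m{\left(a,P \right)} = 68 a + P^{2} = P^{2} + 68 a$)
$E = - \frac{3}{7}$ ($E = \frac{3 \frac{4 \cdot \frac{1}{2} \left(-1\right)}{7}}{2} = \frac{3 \cdot \frac{4}{7} \left(- \frac{1}{2}\right)}{2} = \frac{3}{2} \left(- \frac{2}{7}\right) = - \frac{3}{7} \approx -0.42857$)
$m{\left(D{\left(2 \right)},9 \left(-2 - 1\right) \right)} E = \left(\left(9 \left(-2 - 1\right)\right)^{2} + 68 \cdot 16\right) \left(- \frac{3}{7}\right) = \left(\left(9 \left(-3\right)\right)^{2} + 1088\right) \left(- \frac{3}{7}\right) = \left(\left(-27\right)^{2} + 1088\right) \left(- \frac{3}{7}\right) = \left(729 + 1088\right) \left(- \frac{3}{7}\right) = 1817 \left(- \frac{3}{7}\right) = - \frac{5451}{7}$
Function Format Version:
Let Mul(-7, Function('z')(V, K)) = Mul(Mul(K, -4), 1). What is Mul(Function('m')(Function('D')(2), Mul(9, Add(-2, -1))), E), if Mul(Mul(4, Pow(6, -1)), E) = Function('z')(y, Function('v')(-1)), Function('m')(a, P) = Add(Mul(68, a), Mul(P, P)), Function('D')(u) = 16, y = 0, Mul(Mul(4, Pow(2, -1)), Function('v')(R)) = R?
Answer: Rational(-5451, 7) ≈ -778.71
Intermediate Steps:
Function('v')(R) = Mul(Rational(1, 2), R)
Function('z')(V, K) = Mul(Rational(4, 7), K) (Function('z')(V, K) = Mul(Rational(-1, 7), Mul(Mul(K, -4), 1)) = Mul(Rational(-1, 7), Mul(Mul(-4, K), 1)) = Mul(Rational(-1, 7), Mul(-4, K)) = Mul(Rational(4, 7), K))
Function('m')(a, P) = Add(Pow(P, 2), Mul(68, a)) (Function('m')(a, P) = Add(Mul(68, a), Pow(P, 2)) = Add(Pow(P, 2), Mul(68, a)))
E = Rational(-3, 7) (E = Mul(Rational(3, 2), Mul(Rational(4, 7), Mul(Rational(1, 2), -1))) = Mul(Rational(3, 2), Mul(Rational(4, 7), Rational(-1, 2))) = Mul(Rational(3, 2), Rational(-2, 7)) = Rational(-3, 7) ≈ -0.42857)
Mul(Function('m')(Function('D')(2), Mul(9, Add(-2, -1))), E) = Mul(Add(Pow(Mul(9, Add(-2, -1)), 2), Mul(68, 16)), Rational(-3, 7)) = Mul(Add(Pow(Mul(9, -3), 2), 1088), Rational(-3, 7)) = Mul(Add(Pow(-27, 2), 1088), Rational(-3, 7)) = Mul(Add(729, 1088), Rational(-3, 7)) = Mul(1817, Rational(-3, 7)) = Rational(-5451, 7)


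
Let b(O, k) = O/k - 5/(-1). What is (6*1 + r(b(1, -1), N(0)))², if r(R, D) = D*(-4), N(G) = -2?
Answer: 196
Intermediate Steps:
b(O, k) = 5 + O/k (b(O, k) = O/k - 5*(-1) = O/k + 5 = 5 + O/k)
r(R, D) = -4*D
(6*1 + r(b(1, -1), N(0)))² = (6*1 - 4*(-2))² = (6 + 8)² = 14² = 196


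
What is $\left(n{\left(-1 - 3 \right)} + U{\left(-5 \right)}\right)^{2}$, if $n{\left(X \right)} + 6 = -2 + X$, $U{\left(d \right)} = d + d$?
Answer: $484$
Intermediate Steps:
$U{\left(d \right)} = 2 d$
$n{\left(X \right)} = -8 + X$ ($n{\left(X \right)} = -6 + \left(-2 + X\right) = -8 + X$)
$\left(n{\left(-1 - 3 \right)} + U{\left(-5 \right)}\right)^{2} = \left(\left(-8 - 4\right) + 2 \left(-5\right)\right)^{2} = \left(\left(-8 - 4\right) - 10\right)^{2} = \left(-12 - 10\right)^{2} = \left(-22\right)^{2} = 484$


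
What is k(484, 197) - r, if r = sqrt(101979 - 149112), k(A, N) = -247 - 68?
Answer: -315 - 3*I*sqrt(5237) ≈ -315.0 - 217.1*I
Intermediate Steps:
k(A, N) = -315
r = 3*I*sqrt(5237) (r = sqrt(-47133) = 3*I*sqrt(5237) ≈ 217.1*I)
k(484, 197) - r = -315 - 3*I*sqrt(5237)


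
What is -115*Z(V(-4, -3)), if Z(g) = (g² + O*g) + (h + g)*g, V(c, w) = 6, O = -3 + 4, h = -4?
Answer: -6210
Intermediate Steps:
O = 1
Z(g) = g + g² + g*(-4 + g) (Z(g) = (g² + 1*g) + (-4 + g)*g = (g² + g) + g*(-4 + g) = (g + g²) + g*(-4 + g) = g + g² + g*(-4 + g))
-115*Z(V(-4, -3)) = -690*(-3 + 2*6) = -690*(-3 + 12) = -690*9 = -115*54 = -6210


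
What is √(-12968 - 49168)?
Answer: 6*I*√1726 ≈ 249.27*I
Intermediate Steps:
√(-12968 - 49168) = √(-62136) = 6*I*√1726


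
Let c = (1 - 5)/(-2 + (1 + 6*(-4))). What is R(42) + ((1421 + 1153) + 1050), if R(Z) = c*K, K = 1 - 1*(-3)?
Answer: 90616/25 ≈ 3624.6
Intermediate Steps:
c = 4/25 (c = -4/(-2 + (1 - 24)) = -4/(-2 - 23) = -4/(-25) = -4*(-1/25) = 4/25 ≈ 0.16000)
K = 4 (K = 1 + 3 = 4)
R(Z) = 16/25 (R(Z) = (4/25)*4 = 16/25)
R(42) + ((1421 + 1153) + 1050) = 16/25 + ((1421 + 1153) + 1050) = 16/25 + (2574 + 1050) = 16/25 + 3624 = 90616/25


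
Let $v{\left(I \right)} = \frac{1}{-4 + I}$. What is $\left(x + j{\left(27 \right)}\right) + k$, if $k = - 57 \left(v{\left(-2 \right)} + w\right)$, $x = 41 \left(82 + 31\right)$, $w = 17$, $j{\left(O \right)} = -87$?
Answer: $\frac{7173}{2} \approx 3586.5$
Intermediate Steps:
$x = 4633$ ($x = 41 \cdot 113 = 4633$)
$k = - \frac{1919}{2}$ ($k = - 57 \left(\frac{1}{-4 - 2} + 17\right) = - 57 \left(\frac{1}{-6} + 17\right) = - 57 \left(- \frac{1}{6} + 17\right) = \left(-57\right) \frac{101}{6} = - \frac{1919}{2} \approx -959.5$)
$\left(x + j{\left(27 \right)}\right) + k = \left(4633 - 87\right) - \frac{1919}{2} = 4546 - \frac{1919}{2} = \frac{7173}{2}$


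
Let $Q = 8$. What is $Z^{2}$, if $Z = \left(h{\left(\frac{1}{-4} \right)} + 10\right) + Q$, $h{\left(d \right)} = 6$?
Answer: $576$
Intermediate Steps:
$Z = 24$ ($Z = \left(6 + 10\right) + 8 = 16 + 8 = 24$)
$Z^{2} = 24^{2} = 576$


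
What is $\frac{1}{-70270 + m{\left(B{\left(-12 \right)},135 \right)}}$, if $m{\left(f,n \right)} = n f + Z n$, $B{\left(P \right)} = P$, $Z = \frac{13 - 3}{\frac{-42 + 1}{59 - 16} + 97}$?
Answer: $- \frac{413}{29684765} \approx -1.3913 \cdot 10^{-5}$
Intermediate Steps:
$Z = \frac{43}{413}$ ($Z = \frac{10}{- \frac{41}{43} + 97} = \frac{10}{\frac{4130}{43}} = 10 \cdot \frac{43}{4130} = \frac{43}{413} \approx 0.10412$)
$m{\left(f,n \right)} = \frac{43 n}{413} + f n$ ($m{\left(f,n \right)} = n f + \frac{43 n}{413} = f n + \frac{43 n}{413} = \frac{43 n}{413} + f n$)
$\frac{1}{-70270 + m{\left(B{\left(-12 \right)},135 \right)}} = \frac{1}{-70270 + \frac{1}{413} \cdot 135 \left(43 + 413 \left(-12\right)\right)} = \frac{1}{-70270 + \frac{1}{413} \cdot 135 \left(43 - 4956\right)} = \frac{1}{-70270 + \frac{1}{413} \cdot 135 \left(-4913\right)} = \frac{1}{-70270 - \frac{663255}{413}} = \frac{1}{- \frac{29684765}{413}} = - \frac{413}{29684765}$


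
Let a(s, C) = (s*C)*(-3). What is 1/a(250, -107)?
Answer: 1/80250 ≈ 1.2461e-5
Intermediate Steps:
a(s, C) = -3*C*s (a(s, C) = (C*s)*(-3) = -3*C*s)
1/a(250, -107) = 1/(-3*(-107)*250) = 1/80250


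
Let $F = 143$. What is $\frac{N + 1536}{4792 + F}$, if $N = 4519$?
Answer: $\frac{173}{141} \approx 1.2269$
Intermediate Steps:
$\frac{N + 1536}{4792 + F} = \frac{4519 + 1536}{4792 + 143} = \frac{6055}{4935} = 6055 \cdot \frac{1}{4935} = \frac{173}{141}$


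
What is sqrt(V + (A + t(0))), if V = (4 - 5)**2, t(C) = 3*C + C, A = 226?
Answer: sqrt(227) ≈ 15.067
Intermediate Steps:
t(C) = 4*C
V = 1 (V = (-1)**2 = 1)
sqrt(V + (A + t(0))) = sqrt(1 + (226 + 4*0)) = sqrt(1 + (226 + 0)) = sqrt(1 + 226) = sqrt(227)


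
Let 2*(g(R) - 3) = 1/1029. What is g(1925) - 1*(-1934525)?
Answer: 3981258625/2058 ≈ 1.9345e+6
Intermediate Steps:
g(R) = 6175/2058 (g(R) = 3 + (½)/1029 = 3 + (½)*(1/1029) = 3 + 1/2058 = 6175/2058)
g(1925) - 1*(-1934525) = 6175/2058 - 1*(-1934525) = 6175/2058 + 1934525 = 3981258625/2058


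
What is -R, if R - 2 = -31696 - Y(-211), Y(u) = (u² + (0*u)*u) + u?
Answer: 76004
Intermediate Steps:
Y(u) = u + u² (Y(u) = (u² + 0*u) + u = (u² + 0) + u = u² + u = u + u²)
R = -76004 (R = 2 + (-31696 - (-211)*(1 - 211)) = 2 + (-31696 - (-211)*(-210)) = 2 + (-31696 - 1*44310) = 2 + (-31696 - 44310) = 2 - 76006 = -76004)
-R = -1*(-76004) = 76004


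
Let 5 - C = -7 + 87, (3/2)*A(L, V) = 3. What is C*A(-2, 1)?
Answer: -150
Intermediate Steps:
A(L, V) = 2 (A(L, V) = (2/3)*3 = 2)
C = -75 (C = 5 - (-7 + 87) = 5 - 1*80 = 5 - 80 = -75)
C*A(-2, 1) = -75*2 = -150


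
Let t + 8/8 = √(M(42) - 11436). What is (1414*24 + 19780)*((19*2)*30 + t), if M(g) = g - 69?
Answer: 61182524 + 53716*I*√11463 ≈ 6.1183e+7 + 5.7511e+6*I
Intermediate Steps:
M(g) = -69 + g
t = -1 + I*√11463 (t = -1 + √((-69 + 42) - 11436) = -1 + √(-27 - 11436) = -1 + √(-11463) = -1 + I*√11463 ≈ -1.0 + 107.07*I)
(1414*24 + 19780)*((19*2)*30 + t) = (1414*24 + 19780)*((19*2)*30 + (-1 + I*√11463)) = (33936 + 19780)*(38*30 + (-1 + I*√11463)) = 53716*(1140 + (-1 + I*√11463)) = 53716*(1139 + I*√11463) = 61182524 + 53716*I*√11463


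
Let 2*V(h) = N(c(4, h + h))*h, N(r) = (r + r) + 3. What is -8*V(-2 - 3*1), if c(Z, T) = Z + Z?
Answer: 380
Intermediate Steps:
c(Z, T) = 2*Z
N(r) = 3 + 2*r (N(r) = 2*r + 3 = 3 + 2*r)
V(h) = 19*h/2 (V(h) = ((3 + 2*(2*4))*h)/2 = ((3 + 2*8)*h)/2 = ((3 + 16)*h)/2 = (19*h)/2 = 19*h/2)
-8*V(-2 - 3*1) = -76*(-2 - 3*1) = -76*(-2 - 3) = -76*(-5) = -8*(-95/2) = 380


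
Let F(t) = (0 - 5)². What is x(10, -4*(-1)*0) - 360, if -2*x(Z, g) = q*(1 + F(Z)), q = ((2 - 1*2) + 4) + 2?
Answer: -438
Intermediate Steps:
q = 6 (q = ((2 - 2) + 4) + 2 = (0 + 4) + 2 = 4 + 2 = 6)
F(t) = 25 (F(t) = (-5)² = 25)
x(Z, g) = -78 (x(Z, g) = -3*(1 + 25) = -3*26 = -½*156 = -78)
x(10, -4*(-1)*0) - 360 = -78 - 360 = -438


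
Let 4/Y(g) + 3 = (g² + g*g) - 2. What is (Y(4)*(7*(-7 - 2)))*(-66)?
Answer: 616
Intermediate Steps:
Y(g) = 4/(-5 + 2*g²) (Y(g) = 4/(-3 + ((g² + g*g) - 2)) = 4/(-3 + ((g² + g²) - 2)) = 4/(-3 + (2*g² - 2)) = 4/(-3 + (-2 + 2*g²)) = 4/(-5 + 2*g²))
(Y(4)*(7*(-7 - 2)))*(-66) = ((4/(-5 + 2*4²))*(7*(-7 - 2)))*(-66) = ((4/(-5 + 2*16))*(7*(-9)))*(-66) = ((4/(-5 + 32))*(-63))*(-66) = ((4/27)*(-63))*(-66) = -28/3*(-66) = 616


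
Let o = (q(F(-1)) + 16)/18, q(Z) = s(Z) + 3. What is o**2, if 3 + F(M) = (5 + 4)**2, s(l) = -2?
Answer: 289/324 ≈ 0.89198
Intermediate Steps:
F(M) = 78 (F(M) = -3 + (5 + 4)**2 = -3 + 9**2 = -3 + 81 = 78)
q(Z) = 1 (q(Z) = -2 + 3 = 1)
o = 17/18 (o = (1 + 16)/18 = 17*(1/18) = 17/18 ≈ 0.94444)
o**2 = (17/18)**2 = 289/324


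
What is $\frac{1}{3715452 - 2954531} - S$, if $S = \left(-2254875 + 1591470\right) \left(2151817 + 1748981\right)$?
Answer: $\frac{1969118133858711991}{760921} \approx 2.5878 \cdot 10^{12}$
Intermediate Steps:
$S = -2587808897190$ ($S = \left(-663405\right) 3900798 = -2587808897190$)
$\frac{1}{3715452 - 2954531} - S = \frac{1}{3715452 - 2954531} - -2587808897190 = \frac{1}{760921} + 2587808897190 = \frac{1969118133858711991}{760921}$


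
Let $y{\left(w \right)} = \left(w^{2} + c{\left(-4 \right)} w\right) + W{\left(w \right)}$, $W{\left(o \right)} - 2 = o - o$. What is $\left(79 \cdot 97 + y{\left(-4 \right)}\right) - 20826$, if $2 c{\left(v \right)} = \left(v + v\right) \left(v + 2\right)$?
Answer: $-13177$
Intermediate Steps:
$W{\left(o \right)} = 2$ ($W{\left(o \right)} = 2 + \left(o - o\right) = 2 + 0 = 2$)
$c{\left(v \right)} = v \left(2 + v\right)$ ($c{\left(v \right)} = \frac{\left(v + v\right) \left(v + 2\right)}{2} = \frac{2 v \left(2 + v\right)}{2} = v \left(2 + v\right)$)
$y{\left(w \right)} = 2 + w^{2} + 8 w$ ($y{\left(w \right)} = \left(w^{2} + - 4 \left(2 - 4\right) w\right) + 2 = \left(w^{2} + \left(-4\right) \left(-2\right) w\right) + 2 = \left(w^{2} + 8 w\right) + 2 = 2 + w^{2} + 8 w$)
$\left(79 \cdot 97 + y{\left(-4 \right)}\right) - 20826 = \left(79 \cdot 97 + \left(2 + \left(-4\right)^{2} + 8 \left(-4\right)\right)\right) - 20826 = \left(7663 + \left(2 + 16 - 32\right)\right) - 20826 = \left(7663 - 14\right) - 20826 = 7649 - 20826 = -13177$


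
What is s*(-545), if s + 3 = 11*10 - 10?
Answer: -52865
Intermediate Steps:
s = 97 (s = -3 + (11*10 - 10) = -3 + (110 - 10) = -3 + 100 = 97)
s*(-545) = 97*(-545) = -52865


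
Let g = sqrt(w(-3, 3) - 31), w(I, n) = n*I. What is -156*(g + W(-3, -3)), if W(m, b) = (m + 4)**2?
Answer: -156 - 312*I*sqrt(10) ≈ -156.0 - 986.63*I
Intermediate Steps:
w(I, n) = I*n
g = 2*I*sqrt(10) (g = sqrt(-3*3 - 31) = sqrt(-9 - 31) = sqrt(-40) = 2*I*sqrt(10) ≈ 6.3246*I)
W(m, b) = (4 + m)**2
-156*(g + W(-3, -3)) = -156*(2*I*sqrt(10) + (4 - 3)**2) = -156*(2*I*sqrt(10) + 1**2) = -156*(2*I*sqrt(10) + 1) = -156*(1 + 2*I*sqrt(10)) = -156 - 312*I*sqrt(10)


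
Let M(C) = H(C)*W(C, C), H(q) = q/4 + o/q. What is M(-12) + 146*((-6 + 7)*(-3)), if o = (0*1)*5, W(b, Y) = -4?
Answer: -426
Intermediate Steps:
o = 0 (o = 0*5 = 0)
H(q) = q/4 (H(q) = q/4 + 0/q = q*(¼) + 0 = q/4 + 0 = q/4)
M(C) = -C (M(C) = (C/4)*(-4) = -C)
M(-12) + 146*((-6 + 7)*(-3)) = -1*(-12) + 146*((-6 + 7)*(-3)) = 12 + 146*(1*(-3)) = 12 + 146*(-3) = 12 - 438 = -426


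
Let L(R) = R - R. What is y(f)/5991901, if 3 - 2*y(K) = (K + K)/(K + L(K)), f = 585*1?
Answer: 1/11983802 ≈ 8.3446e-8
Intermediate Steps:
f = 585
L(R) = 0
y(K) = ½ (y(K) = 3/2 - (K + K)/(2*(K + 0)) = 3/2 - 2*K/(2*K) = 3/2 - ½*2 = 3/2 - 1 = ½)
y(f)/5991901 = (½)/5991901 = (½)*(1/5991901) = 1/11983802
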